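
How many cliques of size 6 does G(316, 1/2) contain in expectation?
E[# K_6] = C(316, 6) · (1/2)^C(6, 2) = 1318420990068 / 2^15 = 329605247517/8192 ≈ 40235015.566040

For each 6-subset S of vertices (there are C(316, 6) = 1318420990068 such S), let X_S = 1 if S induces a K_6 (all C(6, 2) = 15 edges present). Then P(X_S = 1) = (1/2)^15 = 1/32768. By linearity of expectation, E[# K_6] = C(316, 6) · (1/2)^15 = 1318420990068 / 32768 = 329605247517/8192 ≈ 40235015.566040.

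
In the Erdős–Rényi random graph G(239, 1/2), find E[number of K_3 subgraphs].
E[# K_3] = C(239, 3) · (1/2)^C(3, 2) = 2246839 / 2^3 = 280854.875

For each 3-subset S of vertices (there are C(239, 3) = 2246839 such S), let X_S = 1 if S induces a K_3 (all C(3, 2) = 3 edges present). Then P(X_S = 1) = (1/2)^3 = 1/8. By linearity of expectation, E[# K_3] = C(239, 3) · (1/2)^3 = 2246839 / 8 = 280854.875.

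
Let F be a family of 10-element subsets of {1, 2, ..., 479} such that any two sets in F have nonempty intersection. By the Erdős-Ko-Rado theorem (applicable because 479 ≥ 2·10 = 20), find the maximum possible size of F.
max |F| = C(478, 9) = 3328005621681288350

The Erdős-Ko-Rado theorem states: for n ≥ 2k, an intersecting family of k-subsets of an n-element set has size at most C(n − 1, k − 1), with equality for 'star' families {A ⊆ [n] : |A| = k, i ∈ A} (fix an element i). For n = 479, k = 10: C(478, 9) = 3328005621681288350.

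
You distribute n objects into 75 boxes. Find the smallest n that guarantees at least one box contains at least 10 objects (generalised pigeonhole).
n = (10 − 1)·75 + 1 = 676

By the generalised pigeonhole principle, to guarantee some box contains ≥ r objects we need more than (r − 1) · k objects total. Threshold: n = (r − 1) · k + 1. With r = 10 and k = 75: n = 9 · 75 + 1 = 675 + 1 = 676. For n = 675 = 9 · 75, we can put exactly 9 objects in every box, avoiding 10 in any single one — so 676 is tight.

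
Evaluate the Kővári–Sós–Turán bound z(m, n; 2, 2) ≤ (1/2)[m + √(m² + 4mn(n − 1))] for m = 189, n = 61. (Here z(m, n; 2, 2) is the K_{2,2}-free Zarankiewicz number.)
z(189, 61; 2, 2) ≤ (1/2)[189 + √(189² + 4·189·61·60)] = (1/2)[189 + √2802681] = 931.5605

Kővári–Sós–Turán: let r_1, ..., r_189 be the row sums and z = Σ r_i the total number of 1s. Each pair of columns can share at most one row with both entries 1 (else a 2×2 all-ones block appears), so Σ_i C(r_i, 2) ≤ C(61, 2) = 1830. By convexity Σ_i C(r_i, 2) ≥ 189·C(z/189, 2) = z(z − 189)/(2·189), giving z² − 189z − 189·61·60 ≤ 0 and hence z ≤ (1/2)[189 + √(35721 + 4·691740)] = (1/2)[189 + √2802681] ≈ (1/2)(189 + 1674.121) = 931.5605.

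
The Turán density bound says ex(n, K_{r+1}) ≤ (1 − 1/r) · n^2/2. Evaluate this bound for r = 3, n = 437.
Turán density bound = (2/3) · 437^2/2 = 190969/3 ≈ 63656.3333

Turán's theorem: ex(n, K_{r+1}) is achieved by the complete r-partite Turán graph T(n, r) with parts as balanced as possible, and is at most (1 − 1/r) · n^2/2. For r = 3, n = 437: the density bound is (2/3) · 190969/2 = 190969/3 ≈ 63656.3333. The integer-valued extremum is e(T(437, 3)) = 63656, which is strictly less than the density bound 190969/3 since 3 ∤ 437 (the parts of T(437, 3) cannot all be equal).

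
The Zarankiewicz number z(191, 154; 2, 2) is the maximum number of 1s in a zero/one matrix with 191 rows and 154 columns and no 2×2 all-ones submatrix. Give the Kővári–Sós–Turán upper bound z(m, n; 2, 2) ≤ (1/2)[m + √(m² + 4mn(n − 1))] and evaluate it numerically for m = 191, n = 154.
z(191, 154; 2, 2) ≤ (1/2)[191 + √(191² + 4·191·154·153)] = (1/2)[191 + √18037849] = 2219.0494

Kővári–Sós–Turán: let r_1, ..., r_191 be the row sums and z = Σ r_i the total number of 1s. Each pair of columns can share at most one row with both entries 1 (else a 2×2 all-ones block appears), so Σ_i C(r_i, 2) ≤ C(154, 2) = 11781. By convexity Σ_i C(r_i, 2) ≥ 191·C(z/191, 2) = z(z − 191)/(2·191), giving z² − 191z − 191·154·153 ≤ 0 and hence z ≤ (1/2)[191 + √(36481 + 4·4500342)] = (1/2)[191 + √18037849] ≈ (1/2)(191 + 4247.0989) = 2219.0494.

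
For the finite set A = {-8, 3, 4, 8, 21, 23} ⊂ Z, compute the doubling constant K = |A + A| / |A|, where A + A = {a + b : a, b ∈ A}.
K = |A + A| / |A| = 21/6 = 7/2

Enumerate A + A = {a + b : a, b ∈ A}. With |A| = 6, there are |A|^2 = 36 ordered sum pairs; collecting distinct values, A + A = {-16, -5, -4, 0, 6, 7, 8, 11, 12, 13, 15, 16, 24, 25, 26, 27, 29, 31, 42, 44, 46}, so |A + A| = 21. Thus K = 21/6 = 7/2. For comparison, the minimum possible |A + A| over all 6-element sets is 2·6 − 1 = 11 (so min K = 11/6), attained only by arithmetic progressions.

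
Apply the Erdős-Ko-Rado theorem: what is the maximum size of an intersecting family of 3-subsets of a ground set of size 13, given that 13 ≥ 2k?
max |F| = C(12, 2) = 66

The Erdős-Ko-Rado theorem states: for n ≥ 2k, an intersecting family of k-subsets of an n-element set has size at most C(n − 1, k − 1), with equality for 'star' families {A ⊆ [n] : |A| = k, i ∈ A} (fix an element i). For n = 13, k = 3: C(12, 2) = 66.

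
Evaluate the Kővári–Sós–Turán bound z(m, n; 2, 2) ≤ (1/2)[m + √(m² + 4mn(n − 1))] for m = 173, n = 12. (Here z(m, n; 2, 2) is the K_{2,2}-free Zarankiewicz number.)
z(173, 12; 2, 2) ≤ (1/2)[173 + √(173² + 4·173·12·11)] = (1/2)[173 + √121273] = 260.6214

Kővári–Sós–Turán: let r_1, ..., r_173 be the row sums and z = Σ r_i the total number of 1s. Each pair of columns can share at most one row with both entries 1 (else a 2×2 all-ones block appears), so Σ_i C(r_i, 2) ≤ C(12, 2) = 66. By convexity Σ_i C(r_i, 2) ≥ 173·C(z/173, 2) = z(z − 173)/(2·173), giving z² − 173z − 173·12·11 ≤ 0 and hence z ≤ (1/2)[173 + √(29929 + 4·22836)] = (1/2)[173 + √121273] ≈ (1/2)(173 + 348.2427) = 260.6214.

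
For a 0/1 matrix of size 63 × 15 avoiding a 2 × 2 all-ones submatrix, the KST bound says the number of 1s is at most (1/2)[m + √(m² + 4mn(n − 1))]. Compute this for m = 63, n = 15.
z(63, 15; 2, 2) ≤ (1/2)[63 + √(63² + 4·63·15·14)] = (1/2)[63 + √56889] = 150.7571

Kővári–Sós–Turán: let r_1, ..., r_63 be the row sums and z = Σ r_i the total number of 1s. Each pair of columns can share at most one row with both entries 1 (else a 2×2 all-ones block appears), so Σ_i C(r_i, 2) ≤ C(15, 2) = 105. By convexity Σ_i C(r_i, 2) ≥ 63·C(z/63, 2) = z(z − 63)/(2·63), giving z² − 63z − 63·15·14 ≤ 0 and hence z ≤ (1/2)[63 + √(3969 + 4·13230)] = (1/2)[63 + √56889] ≈ (1/2)(63 + 238.5142) = 150.7571.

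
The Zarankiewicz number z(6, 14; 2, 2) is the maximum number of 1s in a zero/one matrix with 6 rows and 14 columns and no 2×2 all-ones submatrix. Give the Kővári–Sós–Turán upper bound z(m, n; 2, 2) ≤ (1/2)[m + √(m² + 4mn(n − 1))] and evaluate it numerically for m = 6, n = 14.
z(6, 14; 2, 2) ≤ (1/2)[6 + √(6² + 4·6·14·13)] = (1/2)[6 + √4404] = 36.1813

Kővári–Sós–Turán: let r_1, ..., r_6 be the row sums and z = Σ r_i the total number of 1s. Each pair of columns can share at most one row with both entries 1 (else a 2×2 all-ones block appears), so Σ_i C(r_i, 2) ≤ C(14, 2) = 91. By convexity Σ_i C(r_i, 2) ≥ 6·C(z/6, 2) = z(z − 6)/(2·6), giving z² − 6z − 6·14·13 ≤ 0 and hence z ≤ (1/2)[6 + √(36 + 4·1092)] = (1/2)[6 + √4404] ≈ (1/2)(6 + 66.3626) = 36.1813.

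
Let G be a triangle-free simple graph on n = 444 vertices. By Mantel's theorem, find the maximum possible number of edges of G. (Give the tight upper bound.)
ex(444, K_3) = ⌊444^2/4⌋ = 49284

Mantel (1907): a triangle-free graph on n vertices has at most ⌊n^2/4⌋ edges, with equality for the complete bipartite graph K_{⌊n/2⌋, ⌈n/2⌉}. For n = 444: ⌊444^2/4⌋ = ⌊197136/4⌋ = 49284. The extremal graph is K_{222, 222}, which has 222·222 = 49284 edges.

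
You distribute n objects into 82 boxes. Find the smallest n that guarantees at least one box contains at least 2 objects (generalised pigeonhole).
n = (2 − 1)·82 + 1 = 83

By the generalised pigeonhole principle, to guarantee some box contains ≥ r objects we need more than (r − 1) · k objects total. Threshold: n = (r − 1) · k + 1. With r = 2 and k = 82: n = 1 · 82 + 1 = 82 + 1 = 83. For n = 82 = 1 · 82, we can put exactly 1 objects in every box, avoiding 2 in any single one — so 83 is tight.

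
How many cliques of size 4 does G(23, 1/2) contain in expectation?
E[# K_4] = C(23, 4) · (1/2)^C(4, 2) = 8855 / 2^6 = 138.359375

For each 4-subset S of vertices (there are C(23, 4) = 8855 such S), let X_S = 1 if S induces a K_4 (all C(4, 2) = 6 edges present). Then P(X_S = 1) = (1/2)^6 = 1/64. By linearity of expectation, E[# K_4] = C(23, 4) · (1/2)^6 = 8855 / 64 = 138.359375.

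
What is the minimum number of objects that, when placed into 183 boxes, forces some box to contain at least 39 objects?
n = (39 − 1)·183 + 1 = 6955

By the generalised pigeonhole principle, to guarantee some box contains ≥ r objects we need more than (r − 1) · k objects total. Threshold: n = (r − 1) · k + 1. With r = 39 and k = 183: n = 38 · 183 + 1 = 6954 + 1 = 6955. For n = 6954 = 38 · 183, we can put exactly 38 objects in every box, avoiding 39 in any single one — so 6955 is tight.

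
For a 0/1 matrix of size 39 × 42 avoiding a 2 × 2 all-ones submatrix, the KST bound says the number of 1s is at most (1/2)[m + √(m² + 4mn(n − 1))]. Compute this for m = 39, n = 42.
z(39, 42; 2, 2) ≤ (1/2)[39 + √(39² + 4·39·42·41)] = (1/2)[39 + √270153] = 279.3812

Kővári–Sós–Turán: let r_1, ..., r_39 be the row sums and z = Σ r_i the total number of 1s. Each pair of columns can share at most one row with both entries 1 (else a 2×2 all-ones block appears), so Σ_i C(r_i, 2) ≤ C(42, 2) = 861. By convexity Σ_i C(r_i, 2) ≥ 39·C(z/39, 2) = z(z − 39)/(2·39), giving z² − 39z − 39·42·41 ≤ 0 and hence z ≤ (1/2)[39 + √(1521 + 4·67158)] = (1/2)[39 + √270153] ≈ (1/2)(39 + 519.7624) = 279.3812.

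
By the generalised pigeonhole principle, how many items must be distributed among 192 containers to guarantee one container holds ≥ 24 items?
n = (24 − 1)·192 + 1 = 4417

By the generalised pigeonhole principle, to guarantee some box contains ≥ r objects we need more than (r − 1) · k objects total. Threshold: n = (r − 1) · k + 1. With r = 24 and k = 192: n = 23 · 192 + 1 = 4416 + 1 = 4417. For n = 4416 = 23 · 192, we can put exactly 23 objects in every box, avoiding 24 in any single one — so 4417 is tight.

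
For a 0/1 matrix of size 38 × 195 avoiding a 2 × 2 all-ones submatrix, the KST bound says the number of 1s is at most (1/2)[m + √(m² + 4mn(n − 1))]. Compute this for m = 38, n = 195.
z(38, 195; 2, 2) ≤ (1/2)[38 + √(38² + 4·38·195·194)] = (1/2)[38 + √5751604] = 1218.1251

Kővári–Sós–Turán: let r_1, ..., r_38 be the row sums and z = Σ r_i the total number of 1s. Each pair of columns can share at most one row with both entries 1 (else a 2×2 all-ones block appears), so Σ_i C(r_i, 2) ≤ C(195, 2) = 18915. By convexity Σ_i C(r_i, 2) ≥ 38·C(z/38, 2) = z(z − 38)/(2·38), giving z² − 38z − 38·195·194 ≤ 0 and hence z ≤ (1/2)[38 + √(1444 + 4·1437540)] = (1/2)[38 + √5751604] ≈ (1/2)(38 + 2398.2502) = 1218.1251.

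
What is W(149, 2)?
W(149, 2) = 149 + 1 = 150

A 2-term AP is any pair of integers, so a monochromatic 2-AP exists iff some colour is used at least twice. With 149 colours, the colouring i ↦ i on {1, ..., 149} uses each colour once, avoiding any monochromatic pair, so W(149, 2) > 149. For {1, ..., 150}, pigeonhole forces two integers of the same colour, which form a monochromatic 2-AP. Hence W(149, 2) = 150.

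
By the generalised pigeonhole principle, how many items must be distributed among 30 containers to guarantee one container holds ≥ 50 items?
n = (50 − 1)·30 + 1 = 1471

By the generalised pigeonhole principle, to guarantee some box contains ≥ r objects we need more than (r − 1) · k objects total. Threshold: n = (r − 1) · k + 1. With r = 50 and k = 30: n = 49 · 30 + 1 = 1470 + 1 = 1471. For n = 1470 = 49 · 30, we can put exactly 49 objects in every box, avoiding 50 in any single one — so 1471 is tight.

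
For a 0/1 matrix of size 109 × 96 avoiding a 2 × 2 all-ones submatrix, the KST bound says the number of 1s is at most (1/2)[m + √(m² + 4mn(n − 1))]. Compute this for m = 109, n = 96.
z(109, 96; 2, 2) ≤ (1/2)[109 + √(109² + 4·109·96·95)] = (1/2)[109 + √3988201] = 1053.024

Kővári–Sós–Turán: let r_1, ..., r_109 be the row sums and z = Σ r_i the total number of 1s. Each pair of columns can share at most one row with both entries 1 (else a 2×2 all-ones block appears), so Σ_i C(r_i, 2) ≤ C(96, 2) = 4560. By convexity Σ_i C(r_i, 2) ≥ 109·C(z/109, 2) = z(z − 109)/(2·109), giving z² − 109z − 109·96·95 ≤ 0 and hence z ≤ (1/2)[109 + √(11881 + 4·994080)] = (1/2)[109 + √3988201] ≈ (1/2)(109 + 1997.0481) = 1053.024.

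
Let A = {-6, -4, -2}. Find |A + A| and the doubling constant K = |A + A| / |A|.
K = |A + A| / |A| = 5/3

Enumerate A + A = {a + b : a, b ∈ A}. With |A| = 3, there are |A|^2 = 9 ordered sum pairs; collecting distinct values, A + A = {-12, -10, -8, -6, -4}, so |A + A| = 5. Thus K = 5/3. Here |A + A| = 2|A| − 1 = 5, the minimum possible — so K = 5/3 is minimal, which holds iff A is an arithmetic progression.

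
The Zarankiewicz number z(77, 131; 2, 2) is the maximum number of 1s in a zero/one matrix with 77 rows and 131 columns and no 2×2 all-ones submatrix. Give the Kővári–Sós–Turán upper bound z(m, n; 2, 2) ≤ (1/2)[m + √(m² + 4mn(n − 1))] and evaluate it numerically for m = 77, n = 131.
z(77, 131; 2, 2) ≤ (1/2)[77 + √(77² + 4·77·131·130)] = (1/2)[77 + √5251169] = 1184.2715

Kővári–Sós–Turán: let r_1, ..., r_77 be the row sums and z = Σ r_i the total number of 1s. Each pair of columns can share at most one row with both entries 1 (else a 2×2 all-ones block appears), so Σ_i C(r_i, 2) ≤ C(131, 2) = 8515. By convexity Σ_i C(r_i, 2) ≥ 77·C(z/77, 2) = z(z − 77)/(2·77), giving z² − 77z − 77·131·130 ≤ 0 and hence z ≤ (1/2)[77 + √(5929 + 4·1311310)] = (1/2)[77 + √5251169] ≈ (1/2)(77 + 2291.5429) = 1184.2715.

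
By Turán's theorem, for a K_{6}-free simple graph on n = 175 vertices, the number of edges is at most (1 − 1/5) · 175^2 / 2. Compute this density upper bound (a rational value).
Turán density bound = (4/5) · 175^2/2 = 12250

Turán's theorem: ex(n, K_{r+1}) is achieved by the complete r-partite Turán graph T(n, r) with parts as balanced as possible, and is at most (1 − 1/r) · n^2/2. For r = 5, n = 175: the density bound is (4/5) · 30625/2 = 12250. Since 5 ∣ 175, the Turán graph T(175, 5) has parts of equal size 35, and its edge count e(T(175, 5)) = 12250 attains the density bound exactly.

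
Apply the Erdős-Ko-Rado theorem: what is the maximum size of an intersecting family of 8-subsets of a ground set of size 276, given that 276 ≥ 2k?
max |F| = C(275, 7) = 21850913927700

Erdős-Ko-Rado (1961): when n ≥ 2k, max |F| = C(n−1, k−1). The bound is attained by the star {A : i ∈ A} for any fixed i ∈ [n]. Here C(276−1, 8−1) = C(275, 7) = 21850913927700.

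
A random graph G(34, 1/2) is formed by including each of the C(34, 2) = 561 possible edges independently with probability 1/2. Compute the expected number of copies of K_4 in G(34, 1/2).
E[# K_4] = C(34, 4) · (1/2)^C(4, 2) = 46376 / 2^6 = 5797/8 = 724.625

For each 4-subset S of vertices (there are C(34, 4) = 46376 such S), let X_S = 1 if S induces a K_4 (all C(4, 2) = 6 edges present). Then P(X_S = 1) = (1/2)^6 = 1/64. By linearity of expectation, E[# K_4] = C(34, 4) · (1/2)^6 = 46376 / 64 = 5797/8 = 724.625.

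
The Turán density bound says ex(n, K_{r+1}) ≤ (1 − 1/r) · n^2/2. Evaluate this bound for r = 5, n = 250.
Turán density bound = (4/5) · 250^2/2 = 25000

Turán's theorem: ex(n, K_{r+1}) is achieved by the complete r-partite Turán graph T(n, r) with parts as balanced as possible, and is at most (1 − 1/r) · n^2/2. For r = 5, n = 250: the density bound is (4/5) · 62500/2 = 25000. Since 5 ∣ 250, the Turán graph T(250, 5) has parts of equal size 50, and its edge count e(T(250, 5)) = 25000 attains the density bound exactly.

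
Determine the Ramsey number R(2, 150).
R(2, 150) = 150

R(2, k) = k for all k ≥ 2: in a 2-colouring of K_k, either some edge is red (a red K_2) or all edges are blue (a blue K_k). And K_{149} coloured all-blue has no blue K_150, so R(2, 150) > 149. Hence R(2, 150) = 150.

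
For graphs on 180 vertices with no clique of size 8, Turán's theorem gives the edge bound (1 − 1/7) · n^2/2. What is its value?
Turán density bound = (6/7) · 180^2/2 = 97200/7 ≈ 13885.7143

Turán's theorem: ex(n, K_{r+1}) is achieved by the complete r-partite Turán graph T(n, r) with parts as balanced as possible, and is at most (1 − 1/r) · n^2/2. For r = 7, n = 180: the density bound is (6/7) · 32400/2 = 97200/7 ≈ 13885.7143. The integer-valued extremum is e(T(180, 7)) = 13885, which is strictly less than the density bound 97200/7 since 7 ∤ 180 (the parts of T(180, 7) cannot all be equal).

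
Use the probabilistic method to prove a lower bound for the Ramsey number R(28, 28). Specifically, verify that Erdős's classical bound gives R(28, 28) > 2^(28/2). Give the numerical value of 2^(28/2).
2^(28/2) = 16384; so R(28, 28) > 16384

Colour each edge of K_n uniformly at random with red/blue. The expected number of monochromatic K_28 is C(n, 28) · 2 · 2^(−C(28,2)). If C(n, 28) · 2^(1 − C(28,2)) < 1, then with positive probability no monochromatic K_28 exists, so R(28, 28) > n. The standard estimate C(n, 28) ≤ n^28/28! shows this inequality holds whenever n ≤ 2^(28/2) (since 28! · 2^(C(28,2) − 1) > 2^(28^2/2) ≥ n^28). Hence R(28, 28) > 2^(28/2) = 16384.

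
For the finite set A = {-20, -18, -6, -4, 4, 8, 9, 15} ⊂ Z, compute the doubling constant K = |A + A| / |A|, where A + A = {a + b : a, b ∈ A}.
K = |A + A| / |A| = 33/8

Enumerate A + A = {a + b : a, b ∈ A}. With |A| = 8, there are |A|^2 = 64 ordered sum pairs; collecting distinct values, A + A = {-40, -38, -36, -26, -24, -22, -16, -14, -12, -11, -10, -9, -8, -5, -3, -2, 0, 2, 3, 4, 5, 8, 9, 11, 12, 13, 16, 17, 18, 19, 23, 24, 30}, so |A + A| = 33. Thus K = 33/8. For comparison, the minimum possible |A + A| over all 8-element sets is 2·8 − 1 = 15 (so min K = 15/8), attained only by arithmetic progressions.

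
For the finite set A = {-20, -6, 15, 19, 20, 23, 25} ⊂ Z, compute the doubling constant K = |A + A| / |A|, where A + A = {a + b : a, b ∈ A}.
K = |A + A| / |A| = 26/7

Enumerate A + A = {a + b : a, b ∈ A}. With |A| = 7, there are |A|^2 = 49 ordered sum pairs; collecting distinct values, A + A = {-40, -26, -12, -5, -1, 0, 3, 5, 9, 13, 14, 17, 19, 30, 34, 35, 38, 39, 40, 42, 43, 44, 45, 46, 48, 50}, so |A + A| = 26. Thus K = 26/7. For comparison, the minimum possible |A + A| over all 7-element sets is 2·7 − 1 = 13 (so min K = 13/7), attained only by arithmetic progressions.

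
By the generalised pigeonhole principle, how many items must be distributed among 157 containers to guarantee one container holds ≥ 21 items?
n = (21 − 1)·157 + 1 = 3141

By the generalised pigeonhole principle, to guarantee some box contains ≥ r objects we need more than (r − 1) · k objects total. Threshold: n = (r − 1) · k + 1. With r = 21 and k = 157: n = 20 · 157 + 1 = 3140 + 1 = 3141. For n = 3140 = 20 · 157, we can put exactly 20 objects in every box, avoiding 21 in any single one — so 3141 is tight.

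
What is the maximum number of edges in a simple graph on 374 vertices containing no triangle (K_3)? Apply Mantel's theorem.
ex(374, K_3) = ⌊374^2/4⌋ = 34969

Mantel (1907): a triangle-free graph on n vertices has at most ⌊n^2/4⌋ edges, with equality for the complete bipartite graph K_{⌊n/2⌋, ⌈n/2⌉}. For n = 374: ⌊374^2/4⌋ = ⌊139876/4⌋ = 34969. The extremal graph is K_{187, 187}, which has 187·187 = 34969 edges.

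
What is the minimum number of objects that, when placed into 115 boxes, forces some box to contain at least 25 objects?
n = (25 − 1)·115 + 1 = 2761

By the generalised pigeonhole principle, to guarantee some box contains ≥ r objects we need more than (r − 1) · k objects total. Threshold: n = (r − 1) · k + 1. With r = 25 and k = 115: n = 24 · 115 + 1 = 2760 + 1 = 2761. For n = 2760 = 24 · 115, we can put exactly 24 objects in every box, avoiding 25 in any single one — so 2761 is tight.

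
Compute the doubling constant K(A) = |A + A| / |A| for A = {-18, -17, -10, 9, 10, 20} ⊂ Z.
K = |A + A| / |A| = 20/6 = 10/3

Enumerate A + A = {a + b : a, b ∈ A}. With |A| = 6, there are |A|^2 = 36 ordered sum pairs; collecting distinct values, A + A = {-36, -35, -34, -28, -27, -20, -9, -8, -7, -1, 0, 2, 3, 10, 18, 19, 20, 29, 30, 40}, so |A + A| = 20. Thus K = 20/6 = 10/3. For comparison, the minimum possible |A + A| over all 6-element sets is 2·6 − 1 = 11 (so min K = 11/6), attained only by arithmetic progressions.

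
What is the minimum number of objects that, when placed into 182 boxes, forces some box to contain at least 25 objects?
n = (25 − 1)·182 + 1 = 4369

By the generalised pigeonhole principle, to guarantee some box contains ≥ r objects we need more than (r − 1) · k objects total. Threshold: n = (r − 1) · k + 1. With r = 25 and k = 182: n = 24 · 182 + 1 = 4368 + 1 = 4369. For n = 4368 = 24 · 182, we can put exactly 24 objects in every box, avoiding 25 in any single one — so 4369 is tight.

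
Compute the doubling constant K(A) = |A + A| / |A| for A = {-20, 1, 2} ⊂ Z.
K = |A + A| / |A| = 6/3 = 2

Enumerate A + A = {a + b : a, b ∈ A}. With |A| = 3, there are |A|^2 = 9 ordered sum pairs; collecting distinct values, A + A = {-40, -19, -18, 2, 3, 4}, so |A + A| = 6. Thus K = 6/3 = 2. For comparison, the minimum possible |A + A| over all 3-element sets is 2·3 − 1 = 5 (so min K = 5/3), attained only by arithmetic progressions.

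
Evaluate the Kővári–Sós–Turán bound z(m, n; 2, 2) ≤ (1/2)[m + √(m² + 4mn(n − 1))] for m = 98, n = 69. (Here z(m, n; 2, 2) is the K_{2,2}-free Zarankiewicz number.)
z(98, 69; 2, 2) ≤ (1/2)[98 + √(98² + 4·98·69·68)] = (1/2)[98 + √1848868] = 728.8654

Kővári–Sós–Turán: let r_1, ..., r_98 be the row sums and z = Σ r_i the total number of 1s. Each pair of columns can share at most one row with both entries 1 (else a 2×2 all-ones block appears), so Σ_i C(r_i, 2) ≤ C(69, 2) = 2346. By convexity Σ_i C(r_i, 2) ≥ 98·C(z/98, 2) = z(z − 98)/(2·98), giving z² − 98z − 98·69·68 ≤ 0 and hence z ≤ (1/2)[98 + √(9604 + 4·459816)] = (1/2)[98 + √1848868] ≈ (1/2)(98 + 1359.7309) = 728.8654.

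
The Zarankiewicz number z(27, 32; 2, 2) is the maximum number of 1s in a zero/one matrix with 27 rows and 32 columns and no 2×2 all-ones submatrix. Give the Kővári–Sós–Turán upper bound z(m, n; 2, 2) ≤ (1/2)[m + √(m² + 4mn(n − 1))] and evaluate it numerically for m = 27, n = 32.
z(27, 32; 2, 2) ≤ (1/2)[27 + √(27² + 4·27·32·31)] = (1/2)[27 + √107865] = 177.714

Kővári–Sós–Turán: let r_1, ..., r_27 be the row sums and z = Σ r_i the total number of 1s. Each pair of columns can share at most one row with both entries 1 (else a 2×2 all-ones block appears), so Σ_i C(r_i, 2) ≤ C(32, 2) = 496. By convexity Σ_i C(r_i, 2) ≥ 27·C(z/27, 2) = z(z − 27)/(2·27), giving z² − 27z − 27·32·31 ≤ 0 and hence z ≤ (1/2)[27 + √(729 + 4·26784)] = (1/2)[27 + √107865] ≈ (1/2)(27 + 328.4281) = 177.714.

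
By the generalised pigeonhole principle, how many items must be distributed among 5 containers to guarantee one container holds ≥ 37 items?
n = (37 − 1)·5 + 1 = 181

By the generalised pigeonhole principle, to guarantee some box contains ≥ r objects we need more than (r − 1) · k objects total. Threshold: n = (r − 1) · k + 1. With r = 37 and k = 5: n = 36 · 5 + 1 = 180 + 1 = 181. For n = 180 = 36 · 5, we can put exactly 36 objects in every box, avoiding 37 in any single one — so 181 is tight.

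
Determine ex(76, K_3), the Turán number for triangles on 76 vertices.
ex(76, K_3) = ⌊76^2/4⌋ = 1444

Mantel (1907): a triangle-free graph on n vertices has at most ⌊n^2/4⌋ edges, with equality for the complete bipartite graph K_{⌊n/2⌋, ⌈n/2⌉}. For n = 76: ⌊76^2/4⌋ = ⌊5776/4⌋ = 1444. The extremal graph is K_{38, 38}, which has 38·38 = 1444 edges.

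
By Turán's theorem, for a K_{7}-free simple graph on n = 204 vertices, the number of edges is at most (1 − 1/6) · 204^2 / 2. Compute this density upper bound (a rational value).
Turán density bound = (5/6) · 204^2/2 = 17340

Turán's theorem: ex(n, K_{r+1}) is achieved by the complete r-partite Turán graph T(n, r) with parts as balanced as possible, and is at most (1 − 1/r) · n^2/2. For r = 6, n = 204: the density bound is (5/6) · 41616/2 = 17340. Since 6 ∣ 204, the Turán graph T(204, 6) has parts of equal size 34, and its edge count e(T(204, 6)) = 17340 attains the density bound exactly.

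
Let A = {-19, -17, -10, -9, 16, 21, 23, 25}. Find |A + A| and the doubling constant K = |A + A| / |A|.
K = |A + A| / |A| = 32/8 = 4

Enumerate A + A = {a + b : a, b ∈ A}. With |A| = 8, there are |A|^2 = 64 ordered sum pairs; collecting distinct values, A + A = {-38, -36, -34, -29, -28, -27, -26, -20, -19, -18, -3, -1, 2, 4, 6, 7, 8, 11, 12, 13, 14, 15, 16, 32, 37, 39, 41, 42, 44, 46, 48, 50}, so |A + A| = 32. Thus K = 32/8 = 4. For comparison, the minimum possible |A + A| over all 8-element sets is 2·8 − 1 = 15 (so min K = 15/8), attained only by arithmetic progressions.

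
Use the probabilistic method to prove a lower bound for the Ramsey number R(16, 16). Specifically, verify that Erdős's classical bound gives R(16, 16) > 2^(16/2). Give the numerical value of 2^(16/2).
2^(16/2) = 256; so R(16, 16) > 256

Colour each edge of K_n uniformly at random with red/blue. The expected number of monochromatic K_16 is C(n, 16) · 2 · 2^(−C(16,2)). If C(n, 16) · 2^(1 − C(16,2)) < 1, then with positive probability no monochromatic K_16 exists, so R(16, 16) > n. The standard estimate C(n, 16) ≤ n^16/16! shows this inequality holds whenever n ≤ 2^(16/2) (since 16! · 2^(C(16,2) − 1) > 2^(16^2/2) ≥ n^16). Hence R(16, 16) > 2^(16/2) = 256.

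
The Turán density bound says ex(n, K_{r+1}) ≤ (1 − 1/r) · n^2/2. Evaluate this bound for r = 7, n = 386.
Turán density bound = (6/7) · 386^2/2 = 446988/7 ≈ 63855.4286

Turán's theorem: ex(n, K_{r+1}) is achieved by the complete r-partite Turán graph T(n, r) with parts as balanced as possible, and is at most (1 − 1/r) · n^2/2. For r = 7, n = 386: the density bound is (6/7) · 148996/2 = 446988/7 ≈ 63855.4286. The integer-valued extremum is e(T(386, 7)) = 63855, which is strictly less than the density bound 446988/7 since 7 ∤ 386 (the parts of T(386, 7) cannot all be equal).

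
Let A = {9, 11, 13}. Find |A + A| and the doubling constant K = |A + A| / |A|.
K = |A + A| / |A| = 5/3

Enumerate A + A = {a + b : a, b ∈ A}. With |A| = 3, there are |A|^2 = 9 ordered sum pairs; collecting distinct values, A + A = {18, 20, 22, 24, 26}, so |A + A| = 5. Thus K = 5/3. Here |A + A| = 2|A| − 1 = 5, the minimum possible — so K = 5/3 is minimal, which holds iff A is an arithmetic progression.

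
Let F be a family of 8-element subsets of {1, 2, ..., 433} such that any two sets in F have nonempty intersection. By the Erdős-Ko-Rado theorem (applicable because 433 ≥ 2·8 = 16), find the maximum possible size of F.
max |F| = C(432, 7) = 530563624555536

Erdős-Ko-Rado (1961): when n ≥ 2k, max |F| = C(n−1, k−1). The bound is attained by the star {A : i ∈ A} for any fixed i ∈ [n]. Here C(433−1, 8−1) = C(432, 7) = 530563624555536.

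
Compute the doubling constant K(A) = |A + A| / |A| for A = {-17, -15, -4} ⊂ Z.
K = |A + A| / |A| = 6/3 = 2

Enumerate A + A = {a + b : a, b ∈ A}. With |A| = 3, there are |A|^2 = 9 ordered sum pairs; collecting distinct values, A + A = {-34, -32, -30, -21, -19, -8}, so |A + A| = 6. Thus K = 6/3 = 2. For comparison, the minimum possible |A + A| over all 3-element sets is 2·3 − 1 = 5 (so min K = 5/3), attained only by arithmetic progressions.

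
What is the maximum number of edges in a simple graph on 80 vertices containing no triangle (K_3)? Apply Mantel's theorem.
ex(80, K_3) = ⌊80^2/4⌋ = 1600

Mantel (1907): a triangle-free graph on n vertices has at most ⌊n^2/4⌋ edges, with equality for the complete bipartite graph K_{⌊n/2⌋, ⌈n/2⌉}. For n = 80: ⌊80^2/4⌋ = ⌊6400/4⌋ = 1600. The extremal graph is K_{40, 40}, which has 40·40 = 1600 edges.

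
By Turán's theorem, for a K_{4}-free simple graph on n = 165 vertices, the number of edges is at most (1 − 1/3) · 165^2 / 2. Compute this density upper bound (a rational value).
Turán density bound = (2/3) · 165^2/2 = 9075

Turán's theorem: ex(n, K_{r+1}) is achieved by the complete r-partite Turán graph T(n, r) with parts as balanced as possible, and is at most (1 − 1/r) · n^2/2. For r = 3, n = 165: the density bound is (2/3) · 27225/2 = 9075. Since 3 ∣ 165, the Turán graph T(165, 3) has parts of equal size 55, and its edge count e(T(165, 3)) = 9075 attains the density bound exactly.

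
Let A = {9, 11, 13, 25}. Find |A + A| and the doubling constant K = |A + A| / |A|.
K = |A + A| / |A| = 9/4

Enumerate A + A = {a + b : a, b ∈ A}. With |A| = 4, there are |A|^2 = 16 ordered sum pairs; collecting distinct values, A + A = {18, 20, 22, 24, 26, 34, 36, 38, 50}, so |A + A| = 9. Thus K = 9/4. For comparison, the minimum possible |A + A| over all 4-element sets is 2·4 − 1 = 7 (so min K = 7/4), attained only by arithmetic progressions.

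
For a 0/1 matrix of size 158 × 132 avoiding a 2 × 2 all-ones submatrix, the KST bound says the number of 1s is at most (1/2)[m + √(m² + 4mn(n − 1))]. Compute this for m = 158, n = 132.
z(158, 132; 2, 2) ≤ (1/2)[158 + √(158² + 4·158·132·131)] = (1/2)[158 + √10953508] = 1733.8042

Kővári–Sós–Turán: let r_1, ..., r_158 be the row sums and z = Σ r_i the total number of 1s. Each pair of columns can share at most one row with both entries 1 (else a 2×2 all-ones block appears), so Σ_i C(r_i, 2) ≤ C(132, 2) = 8646. By convexity Σ_i C(r_i, 2) ≥ 158·C(z/158, 2) = z(z − 158)/(2·158), giving z² − 158z − 158·132·131 ≤ 0 and hence z ≤ (1/2)[158 + √(24964 + 4·2732136)] = (1/2)[158 + √10953508] ≈ (1/2)(158 + 3309.6084) = 1733.8042.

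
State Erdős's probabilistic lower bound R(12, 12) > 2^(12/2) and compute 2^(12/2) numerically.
2^(12/2) = 64; so R(12, 12) > 64

Colour each edge of K_n uniformly at random with red/blue. The expected number of monochromatic K_12 is C(n, 12) · 2 · 2^(−C(12,2)). If C(n, 12) · 2^(1 − C(12,2)) < 1, then with positive probability no monochromatic K_12 exists, so R(12, 12) > n. The standard estimate C(n, 12) ≤ n^12/12! shows this inequality holds whenever n ≤ 2^(12/2) (since 12! · 2^(C(12,2) − 1) > 2^(12^2/2) ≥ n^12). Hence R(12, 12) > 2^(12/2) = 64.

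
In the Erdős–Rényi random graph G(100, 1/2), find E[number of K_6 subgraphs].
E[# K_6] = C(100, 6) · (1/2)^C(6, 2) = 1192052400 / 2^15 = 74503275/2048 ≈ 36378.552246

For each 6-subset S of vertices (there are C(100, 6) = 1192052400 such S), let X_S = 1 if S induces a K_6 (all C(6, 2) = 15 edges present). Then P(X_S = 1) = (1/2)^15 = 1/32768. By linearity of expectation, E[# K_6] = C(100, 6) · (1/2)^15 = 1192052400 / 32768 = 74503275/2048 ≈ 36378.552246.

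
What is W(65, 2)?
W(65, 2) = 65 + 1 = 66

A 2-term AP is any pair of integers, so a monochromatic 2-AP exists iff some colour is used at least twice. With 65 colours, the colouring i ↦ i on {1, ..., 65} uses each colour once, avoiding any monochromatic pair, so W(65, 2) > 65. For {1, ..., 66}, pigeonhole forces two integers of the same colour, which form a monochromatic 2-AP. Hence W(65, 2) = 66.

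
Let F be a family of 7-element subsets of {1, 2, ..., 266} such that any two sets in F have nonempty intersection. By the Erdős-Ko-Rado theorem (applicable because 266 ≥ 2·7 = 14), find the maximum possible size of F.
max |F| = C(265, 6) = 454347559380

Erdős-Ko-Rado (1961): when n ≥ 2k, max |F| = C(n−1, k−1). The bound is attained by the star {A : i ∈ A} for any fixed i ∈ [n]. Here C(266−1, 7−1) = C(265, 6) = 454347559380.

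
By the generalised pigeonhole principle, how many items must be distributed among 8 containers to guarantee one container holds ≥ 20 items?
n = (20 − 1)·8 + 1 = 153

By the generalised pigeonhole principle, to guarantee some box contains ≥ r objects we need more than (r − 1) · k objects total. Threshold: n = (r − 1) · k + 1. With r = 20 and k = 8: n = 19 · 8 + 1 = 152 + 1 = 153. For n = 152 = 19 · 8, we can put exactly 19 objects in every box, avoiding 20 in any single one — so 153 is tight.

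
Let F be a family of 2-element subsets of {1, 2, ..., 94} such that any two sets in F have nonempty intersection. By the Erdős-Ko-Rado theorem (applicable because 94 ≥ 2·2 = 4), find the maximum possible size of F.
max |F| = C(93, 1) = 93

Erdős-Ko-Rado (1961): when n ≥ 2k, max |F| = C(n−1, k−1). The bound is attained by the star {A : i ∈ A} for any fixed i ∈ [n]. Here C(94−1, 2−1) = C(93, 1) = 93.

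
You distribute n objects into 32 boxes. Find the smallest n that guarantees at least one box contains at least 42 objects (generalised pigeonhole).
n = (42 − 1)·32 + 1 = 1313

By the generalised pigeonhole principle, to guarantee some box contains ≥ r objects we need more than (r − 1) · k objects total. Threshold: n = (r − 1) · k + 1. With r = 42 and k = 32: n = 41 · 32 + 1 = 1312 + 1 = 1313. For n = 1312 = 41 · 32, we can put exactly 41 objects in every box, avoiding 42 in any single one — so 1313 is tight.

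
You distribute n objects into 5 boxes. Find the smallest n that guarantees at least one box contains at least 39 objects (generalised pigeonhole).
n = (39 − 1)·5 + 1 = 191

By the generalised pigeonhole principle, to guarantee some box contains ≥ r objects we need more than (r − 1) · k objects total. Threshold: n = (r − 1) · k + 1. With r = 39 and k = 5: n = 38 · 5 + 1 = 190 + 1 = 191. For n = 190 = 38 · 5, we can put exactly 38 objects in every box, avoiding 39 in any single one — so 191 is tight.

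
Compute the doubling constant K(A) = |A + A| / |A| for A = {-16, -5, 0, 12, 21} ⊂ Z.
K = |A + A| / |A| = 15/5 = 3

Enumerate A + A = {a + b : a, b ∈ A}. With |A| = 5, there are |A|^2 = 25 ordered sum pairs; collecting distinct values, A + A = {-32, -21, -16, -10, -5, -4, 0, 5, 7, 12, 16, 21, 24, 33, 42}, so |A + A| = 15. Thus K = 15/5 = 3. For comparison, the minimum possible |A + A| over all 5-element sets is 2·5 − 1 = 9 (so min K = 9/5), attained only by arithmetic progressions.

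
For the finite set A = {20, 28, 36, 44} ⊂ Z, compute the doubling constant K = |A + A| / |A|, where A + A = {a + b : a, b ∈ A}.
K = |A + A| / |A| = 7/4

Enumerate A + A = {a + b : a, b ∈ A}. With |A| = 4, there are |A|^2 = 16 ordered sum pairs; collecting distinct values, A + A = {40, 48, 56, 64, 72, 80, 88}, so |A + A| = 7. Thus K = 7/4. Here |A + A| = 2|A| − 1 = 7, the minimum possible — so K = 7/4 is minimal, which holds iff A is an arithmetic progression.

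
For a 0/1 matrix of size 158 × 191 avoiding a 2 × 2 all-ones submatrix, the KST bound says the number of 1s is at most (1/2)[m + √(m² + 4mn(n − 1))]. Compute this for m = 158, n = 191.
z(158, 191; 2, 2) ≤ (1/2)[158 + √(158² + 4·158·191·190)] = (1/2)[158 + √22960244] = 2474.8424

Kővári–Sós–Turán: let r_1, ..., r_158 be the row sums and z = Σ r_i the total number of 1s. Each pair of columns can share at most one row with both entries 1 (else a 2×2 all-ones block appears), so Σ_i C(r_i, 2) ≤ C(191, 2) = 18145. By convexity Σ_i C(r_i, 2) ≥ 158·C(z/158, 2) = z(z − 158)/(2·158), giving z² − 158z − 158·191·190 ≤ 0 and hence z ≤ (1/2)[158 + √(24964 + 4·5733820)] = (1/2)[158 + √22960244] ≈ (1/2)(158 + 4791.6849) = 2474.8424.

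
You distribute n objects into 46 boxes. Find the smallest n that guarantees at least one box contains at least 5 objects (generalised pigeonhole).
n = (5 − 1)·46 + 1 = 185

By the generalised pigeonhole principle, to guarantee some box contains ≥ r objects we need more than (r − 1) · k objects total. Threshold: n = (r − 1) · k + 1. With r = 5 and k = 46: n = 4 · 46 + 1 = 184 + 1 = 185. For n = 184 = 4 · 46, we can put exactly 4 objects in every box, avoiding 5 in any single one — so 185 is tight.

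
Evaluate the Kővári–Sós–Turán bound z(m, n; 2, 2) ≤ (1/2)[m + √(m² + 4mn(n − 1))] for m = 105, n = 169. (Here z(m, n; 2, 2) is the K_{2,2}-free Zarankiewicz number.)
z(105, 169; 2, 2) ≤ (1/2)[105 + √(105² + 4·105·169·168)] = (1/2)[105 + √11935665] = 1779.9016

Kővári–Sós–Turán: let r_1, ..., r_105 be the row sums and z = Σ r_i the total number of 1s. Each pair of columns can share at most one row with both entries 1 (else a 2×2 all-ones block appears), so Σ_i C(r_i, 2) ≤ C(169, 2) = 14196. By convexity Σ_i C(r_i, 2) ≥ 105·C(z/105, 2) = z(z − 105)/(2·105), giving z² − 105z − 105·169·168 ≤ 0 and hence z ≤ (1/2)[105 + √(11025 + 4·2981160)] = (1/2)[105 + √11935665] ≈ (1/2)(105 + 3454.8032) = 1779.9016.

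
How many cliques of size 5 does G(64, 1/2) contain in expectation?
E[# K_5] = C(64, 5) · (1/2)^C(5, 2) = 7624512 / 2^10 = 119133/16 = 7445.8125

For each 5-subset S of vertices (there are C(64, 5) = 7624512 such S), let X_S = 1 if S induces a K_5 (all C(5, 2) = 10 edges present). Then P(X_S = 1) = (1/2)^10 = 1/1024. By linearity of expectation, E[# K_5] = C(64, 5) · (1/2)^10 = 7624512 / 1024 = 119133/16 = 7445.8125.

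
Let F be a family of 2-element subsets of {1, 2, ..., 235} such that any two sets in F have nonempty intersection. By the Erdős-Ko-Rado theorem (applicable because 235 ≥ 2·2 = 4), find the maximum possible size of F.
max |F| = C(234, 1) = 234

Erdős-Ko-Rado (1961): when n ≥ 2k, max |F| = C(n−1, k−1). The bound is attained by the star {A : i ∈ A} for any fixed i ∈ [n]. Here C(235−1, 2−1) = C(234, 1) = 234.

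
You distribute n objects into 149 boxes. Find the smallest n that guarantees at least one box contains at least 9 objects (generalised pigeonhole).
n = (9 − 1)·149 + 1 = 1193

By the generalised pigeonhole principle, to guarantee some box contains ≥ r objects we need more than (r − 1) · k objects total. Threshold: n = (r − 1) · k + 1. With r = 9 and k = 149: n = 8 · 149 + 1 = 1192 + 1 = 1193. For n = 1192 = 8 · 149, we can put exactly 8 objects in every box, avoiding 9 in any single one — so 1193 is tight.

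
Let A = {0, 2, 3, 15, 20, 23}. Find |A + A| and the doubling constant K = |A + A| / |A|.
K = |A + A| / |A| = 20/6 = 10/3

Enumerate A + A = {a + b : a, b ∈ A}. With |A| = 6, there are |A|^2 = 36 ordered sum pairs; collecting distinct values, A + A = {0, 2, 3, 4, 5, 6, 15, 17, 18, 20, 22, 23, 25, 26, 30, 35, 38, 40, 43, 46}, so |A + A| = 20. Thus K = 20/6 = 10/3. For comparison, the minimum possible |A + A| over all 6-element sets is 2·6 − 1 = 11 (so min K = 11/6), attained only by arithmetic progressions.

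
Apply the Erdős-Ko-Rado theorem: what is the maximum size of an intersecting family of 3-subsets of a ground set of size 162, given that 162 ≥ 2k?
max |F| = C(161, 2) = 12880

Erdős-Ko-Rado (1961): when n ≥ 2k, max |F| = C(n−1, k−1). The bound is attained by the star {A : i ∈ A} for any fixed i ∈ [n]. Here C(162−1, 3−1) = C(161, 2) = 12880.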